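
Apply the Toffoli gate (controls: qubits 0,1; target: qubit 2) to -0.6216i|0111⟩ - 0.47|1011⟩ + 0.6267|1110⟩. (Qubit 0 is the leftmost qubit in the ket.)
-0.6216i|0111⟩ - 0.47|1011⟩ + 0.6267|1100⟩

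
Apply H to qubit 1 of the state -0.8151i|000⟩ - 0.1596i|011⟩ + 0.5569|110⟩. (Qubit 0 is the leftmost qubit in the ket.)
-0.5764i|000⟩ - 0.1129i|001⟩ - 0.5764i|010⟩ + 0.1129i|011⟩ + 0.3938|100⟩ - 0.3938|110⟩

H on qubit 1 mixes each pair of kets that differ only in qubit 1: amplitudes (a, b) of (|…0…⟩, |…1…⟩) become ((a + b)/√2, (a − b)/√2). Kets absent from the input have amplitude 0.
(|000⟩, |010⟩): (a, b) = (-0.8151i, 0) → (-0.5764i, -0.5764i)
(|001⟩, |011⟩): (a, b) = (0, -0.1596i) → (-0.1129i, 0.1129i)
(|100⟩, |110⟩): (a, b) = (0, 0.5569) → (0.3938, -0.3938)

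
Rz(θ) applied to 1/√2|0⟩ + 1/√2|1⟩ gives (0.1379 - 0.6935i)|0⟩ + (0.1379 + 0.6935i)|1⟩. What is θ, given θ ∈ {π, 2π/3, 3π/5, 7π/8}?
7π/8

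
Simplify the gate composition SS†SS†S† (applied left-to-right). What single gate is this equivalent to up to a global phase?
S†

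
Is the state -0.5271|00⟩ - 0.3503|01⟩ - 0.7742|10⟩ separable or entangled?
Entangled

Writing the state as a|00⟩ + b|01⟩ + c|10⟩ + d|11⟩, it is a product state iff ad − bc = 0.
Here (a, b, c, d) = (-0.5271, -0.3503, -0.7742, 0): ad − bc = (-0.5271)(0) − (-0.3503)(-0.7742) = -0.2712 ≠ 0, so the state is entangled.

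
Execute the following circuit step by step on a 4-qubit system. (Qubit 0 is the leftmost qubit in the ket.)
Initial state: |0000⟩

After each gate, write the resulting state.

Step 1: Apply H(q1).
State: 1/√2|0000⟩ + 1/√2|0100⟩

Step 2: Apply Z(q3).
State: 1/√2|0000⟩ + 1/√2|0100⟩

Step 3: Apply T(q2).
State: 1/√2|0000⟩ + 1/√2|0100⟩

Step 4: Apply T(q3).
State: 1/√2|0000⟩ + 1/√2|0100⟩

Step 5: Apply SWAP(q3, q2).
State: 1/√2|0000⟩ + 1/√2|0100⟩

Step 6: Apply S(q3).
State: 1/√2|0000⟩ + 1/√2|0100⟩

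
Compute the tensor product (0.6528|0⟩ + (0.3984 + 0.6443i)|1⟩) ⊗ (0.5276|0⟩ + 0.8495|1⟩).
0.3444|00⟩ + 0.5546|01⟩ + (0.2102 + 0.3399i)|10⟩ + (0.3384 + 0.5473i)|11⟩

amp(|b₁b₂…⟩) = product of the factor amplitudes for bits b₁, b₂, …; only kets whose every factor amplitude is nonzero survive.
|00⟩: (0.6528)(0.5276) = 0.3444
|01⟩: (0.6528)(0.8495) = 0.5546
|10⟩: (0.3984 + 0.6443i)(0.5276) = (0.2102 + 0.3399i)
|11⟩: (0.3984 + 0.6443i)(0.8495) = (0.3384 + 0.5473i)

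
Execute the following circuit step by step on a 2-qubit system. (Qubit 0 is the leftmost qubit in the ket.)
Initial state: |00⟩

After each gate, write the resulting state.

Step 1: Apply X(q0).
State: |10⟩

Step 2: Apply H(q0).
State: 1/√2|00⟩ - 1/√2|10⟩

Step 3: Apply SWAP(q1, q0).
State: 1/√2|00⟩ - 1/√2|01⟩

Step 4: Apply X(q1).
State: -1/√2|00⟩ + 1/√2|01⟩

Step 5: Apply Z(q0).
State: -1/√2|00⟩ + 1/√2|01⟩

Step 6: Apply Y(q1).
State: -(1/√2)i|00⟩ - (1/√2)i|01⟩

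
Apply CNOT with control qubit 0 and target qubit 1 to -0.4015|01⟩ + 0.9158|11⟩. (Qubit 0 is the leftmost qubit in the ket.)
-0.4015|01⟩ + 0.9158|10⟩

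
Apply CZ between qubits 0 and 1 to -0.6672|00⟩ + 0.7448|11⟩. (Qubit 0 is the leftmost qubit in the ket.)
-0.6672|00⟩ - 0.7448|11⟩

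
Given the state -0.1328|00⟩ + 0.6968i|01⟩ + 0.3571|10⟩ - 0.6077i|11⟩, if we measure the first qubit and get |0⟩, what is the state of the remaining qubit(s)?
-0.1872|0⟩ + 0.9823i|1⟩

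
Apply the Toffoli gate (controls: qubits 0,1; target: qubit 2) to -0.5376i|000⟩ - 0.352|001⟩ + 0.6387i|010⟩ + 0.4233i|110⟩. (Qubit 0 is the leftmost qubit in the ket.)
-0.5376i|000⟩ - 0.352|001⟩ + 0.6387i|010⟩ + 0.4233i|111⟩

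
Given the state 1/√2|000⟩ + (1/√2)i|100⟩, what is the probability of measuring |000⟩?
1/2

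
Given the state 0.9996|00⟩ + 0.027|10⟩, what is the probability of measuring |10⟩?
0.000729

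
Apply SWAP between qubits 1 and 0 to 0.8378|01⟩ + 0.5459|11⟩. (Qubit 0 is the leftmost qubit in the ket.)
0.8378|10⟩ + 0.5459|11⟩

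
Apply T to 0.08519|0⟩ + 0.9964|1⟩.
0.08519|0⟩ + (0.7046 + 0.7046i)|1⟩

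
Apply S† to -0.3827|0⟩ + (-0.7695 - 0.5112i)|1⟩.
-0.3827|0⟩ + (-0.5112 + 0.7695i)|1⟩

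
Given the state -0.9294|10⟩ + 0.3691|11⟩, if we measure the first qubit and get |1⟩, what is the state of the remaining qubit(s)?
-0.9294|0⟩ + 0.3691|1⟩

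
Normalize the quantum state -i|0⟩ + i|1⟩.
-(1/√2)i|0⟩ + (1/√2)i|1⟩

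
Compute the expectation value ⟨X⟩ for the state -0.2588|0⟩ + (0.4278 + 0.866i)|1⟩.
-0.2214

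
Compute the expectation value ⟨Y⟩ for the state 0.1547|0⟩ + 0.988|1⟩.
0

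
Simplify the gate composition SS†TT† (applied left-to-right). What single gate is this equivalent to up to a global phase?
I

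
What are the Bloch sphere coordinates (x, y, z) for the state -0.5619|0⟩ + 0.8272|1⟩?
(-0.9296, 0, -0.3685)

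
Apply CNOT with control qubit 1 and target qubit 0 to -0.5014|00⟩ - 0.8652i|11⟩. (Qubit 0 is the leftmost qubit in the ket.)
-0.5014|00⟩ - 0.8652i|01⟩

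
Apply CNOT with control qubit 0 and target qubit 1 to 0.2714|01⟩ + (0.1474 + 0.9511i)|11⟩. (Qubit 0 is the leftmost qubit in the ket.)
0.2714|01⟩ + (0.1474 + 0.9511i)|10⟩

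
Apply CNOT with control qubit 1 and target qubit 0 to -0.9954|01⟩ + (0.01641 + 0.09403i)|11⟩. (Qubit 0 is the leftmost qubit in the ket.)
(0.01641 + 0.09403i)|01⟩ - 0.9954|11⟩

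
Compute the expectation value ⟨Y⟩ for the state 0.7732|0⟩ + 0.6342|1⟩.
0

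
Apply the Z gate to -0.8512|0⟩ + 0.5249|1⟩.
-0.8512|0⟩ - 0.5249|1⟩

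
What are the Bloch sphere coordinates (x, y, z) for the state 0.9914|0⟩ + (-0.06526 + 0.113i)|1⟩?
(-0.1294, 0.2241, 0.9658)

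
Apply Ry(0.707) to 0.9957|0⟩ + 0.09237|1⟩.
0.9022|0⟩ + 0.4314|1⟩

Ry(0.707) = [[cos(θ/2), −sin(θ/2)], [sin(θ/2), cos(θ/2)]]; θ = 0.707, cos(θ/2) ≈ 0.938167, sin(θ/2) ≈ 0.346184.
With a = amp(|0⟩) = 0.9957 and b = amp(|1⟩) = 0.09237:
new amp(|0⟩) = (0.938167)·a + (-0.346184)·b = 0.9022
new amp(|1⟩) = (0.346184)·a + (0.938167)·b = 0.4314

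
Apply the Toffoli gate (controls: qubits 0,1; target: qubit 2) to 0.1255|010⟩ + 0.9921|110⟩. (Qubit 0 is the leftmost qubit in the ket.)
0.1255|010⟩ + 0.9921|111⟩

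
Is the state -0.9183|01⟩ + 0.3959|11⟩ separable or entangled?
Separable

Writing the state as a|00⟩ + b|01⟩ + c|10⟩ + d|11⟩, it is a product state iff ad − bc = 0.
Here (a, b, c, d) = (0, -0.9183, 0, 0.3959): ad − bc = (0)(0.3959) − (-0.9183)(0) = 0, so the state is separable.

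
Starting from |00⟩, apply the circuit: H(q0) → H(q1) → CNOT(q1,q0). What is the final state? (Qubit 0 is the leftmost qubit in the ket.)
1/2|00⟩ + 1/2|01⟩ + 1/2|10⟩ + 1/2|11⟩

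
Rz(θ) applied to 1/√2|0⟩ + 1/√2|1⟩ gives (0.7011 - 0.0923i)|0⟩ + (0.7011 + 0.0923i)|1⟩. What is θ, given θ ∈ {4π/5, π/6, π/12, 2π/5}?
π/12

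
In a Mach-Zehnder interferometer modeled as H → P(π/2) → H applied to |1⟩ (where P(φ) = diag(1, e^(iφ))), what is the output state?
(1/2 - (1/2)i)|0⟩ + (1/2 + (1/2)i)|1⟩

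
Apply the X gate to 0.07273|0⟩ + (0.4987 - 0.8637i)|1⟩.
(0.4987 - 0.8637i)|0⟩ + 0.07273|1⟩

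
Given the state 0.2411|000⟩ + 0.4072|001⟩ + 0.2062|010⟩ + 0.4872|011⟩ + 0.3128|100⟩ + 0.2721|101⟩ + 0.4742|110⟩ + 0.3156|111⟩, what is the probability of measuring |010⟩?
0.04252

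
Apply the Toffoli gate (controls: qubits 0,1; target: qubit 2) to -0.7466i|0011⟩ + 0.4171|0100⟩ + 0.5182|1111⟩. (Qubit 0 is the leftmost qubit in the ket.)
-0.7466i|0011⟩ + 0.4171|0100⟩ + 0.5182|1101⟩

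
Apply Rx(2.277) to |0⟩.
0.419|0⟩ - 0.908i|1⟩

Rx(2.277) = [[cos(θ/2), −i·sin(θ/2)], [−i·sin(θ/2), cos(θ/2)]]; θ = 2.277, cos(θ/2) ≈ 0.418957, sin(θ/2) ≈ 0.908006.
With a = amp(|0⟩) = 1 and b = amp(|1⟩) = 0:
new amp(|0⟩) = (0.418957)·a + (-0.908006i)·b = 0.419
new amp(|1⟩) = (-0.908006i)·a + (0.418957)·b = -0.908i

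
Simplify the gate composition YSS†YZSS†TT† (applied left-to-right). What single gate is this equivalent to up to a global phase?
Z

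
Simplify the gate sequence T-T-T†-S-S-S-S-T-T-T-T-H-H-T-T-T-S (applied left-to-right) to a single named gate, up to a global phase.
S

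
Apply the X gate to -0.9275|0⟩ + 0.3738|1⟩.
0.3738|0⟩ - 0.9275|1⟩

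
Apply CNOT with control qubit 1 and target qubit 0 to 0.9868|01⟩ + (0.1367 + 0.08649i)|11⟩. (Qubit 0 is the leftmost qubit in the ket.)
(0.1367 + 0.08649i)|01⟩ + 0.9868|11⟩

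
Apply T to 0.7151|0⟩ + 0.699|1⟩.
0.7151|0⟩ + (0.4943 + 0.4943i)|1⟩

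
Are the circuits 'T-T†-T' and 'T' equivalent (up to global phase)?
Yes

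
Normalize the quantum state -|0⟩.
-|0⟩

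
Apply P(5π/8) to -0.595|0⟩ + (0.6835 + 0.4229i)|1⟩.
-0.595|0⟩ + (-0.6523 + 0.4696i)|1⟩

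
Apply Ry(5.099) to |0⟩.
-0.8298|0⟩ + 0.5581|1⟩

Ry(5.099) = [[cos(θ/2), −sin(θ/2)], [sin(θ/2), cos(θ/2)]]; θ = 5.099, cos(θ/2) ≈ -0.829775, sin(θ/2) ≈ 0.558099.
With a = amp(|0⟩) = 1 and b = amp(|1⟩) = 0:
new amp(|0⟩) = (-0.829775)·a + (-0.558099)·b = -0.8298
new amp(|1⟩) = (0.558099)·a + (-0.829775)·b = 0.5581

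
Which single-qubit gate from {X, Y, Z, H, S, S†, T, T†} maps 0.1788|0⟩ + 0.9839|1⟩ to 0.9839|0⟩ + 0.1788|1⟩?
X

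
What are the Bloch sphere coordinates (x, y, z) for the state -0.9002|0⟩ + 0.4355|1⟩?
(-0.7841, 0, 0.6207)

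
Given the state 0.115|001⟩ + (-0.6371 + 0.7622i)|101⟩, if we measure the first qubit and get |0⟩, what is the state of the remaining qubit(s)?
|01⟩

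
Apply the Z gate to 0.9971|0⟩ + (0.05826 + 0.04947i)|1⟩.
0.9971|0⟩ + (-0.05826 - 0.04947i)|1⟩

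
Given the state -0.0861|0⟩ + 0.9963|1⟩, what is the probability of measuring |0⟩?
0.007413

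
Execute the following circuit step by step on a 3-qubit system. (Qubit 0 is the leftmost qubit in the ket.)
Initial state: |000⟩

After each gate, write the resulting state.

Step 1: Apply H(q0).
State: 1/√2|000⟩ + 1/√2|100⟩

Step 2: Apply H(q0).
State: |000⟩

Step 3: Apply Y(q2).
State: i|001⟩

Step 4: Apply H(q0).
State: (1/√2)i|001⟩ + (1/√2)i|101⟩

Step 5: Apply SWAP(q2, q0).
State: (1/√2)i|100⟩ + (1/√2)i|101⟩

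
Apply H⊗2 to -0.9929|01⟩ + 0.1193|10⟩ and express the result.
-0.4368|00⟩ + 0.5561|01⟩ - 0.5561|10⟩ + 0.4368|11⟩

H⊗2 gives amp(|y⟩) = (1/2) Σ_x (−1)^(x·y) amp(|x⟩), where x·y is the number of positions in which both x and y have a 1.
|00⟩: (-0.9929 + 0.1193)/2 = -0.4368
|01⟩: (0.9929 + 0.1193)/2 = 0.5561
|10⟩: (-0.9929 - 0.1193)/2 = -0.5561
|11⟩: (0.9929 - 0.1193)/2 = 0.4368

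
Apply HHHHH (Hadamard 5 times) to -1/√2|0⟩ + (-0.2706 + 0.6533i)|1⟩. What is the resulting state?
(-0.6913 + 0.462i)|0⟩ + (-0.3087 - 0.462i)|1⟩

H² = I, so H^5 = H: a single Hadamard. With (a, b) = (-1/√2, (-0.2706 + 0.6533i)), H gives ((a + b)/√2, (a − b)/√2) = ((-0.6913 + 0.462i), (-0.3087 - 0.462i)).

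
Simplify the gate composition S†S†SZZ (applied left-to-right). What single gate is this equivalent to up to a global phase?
S†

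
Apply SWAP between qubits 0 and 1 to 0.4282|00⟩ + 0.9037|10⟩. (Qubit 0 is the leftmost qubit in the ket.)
0.4282|00⟩ + 0.9037|01⟩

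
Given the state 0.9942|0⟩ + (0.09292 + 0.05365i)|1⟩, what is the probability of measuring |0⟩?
0.9884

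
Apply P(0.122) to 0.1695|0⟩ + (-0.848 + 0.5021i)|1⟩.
0.1695|0⟩ + (-0.9028 + 0.3952i)|1⟩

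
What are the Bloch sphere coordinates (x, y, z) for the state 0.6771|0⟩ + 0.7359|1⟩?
(0.9966, 0, -0.08308)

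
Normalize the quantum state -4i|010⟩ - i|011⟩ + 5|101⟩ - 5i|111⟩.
-0.4887i|010⟩ - 0.1222i|011⟩ + 0.6108|101⟩ - 0.6108i|111⟩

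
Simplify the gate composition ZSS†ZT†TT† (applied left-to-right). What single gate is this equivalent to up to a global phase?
T†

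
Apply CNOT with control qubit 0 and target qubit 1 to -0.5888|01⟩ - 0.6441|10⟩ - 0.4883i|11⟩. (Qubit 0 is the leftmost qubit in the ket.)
-0.5888|01⟩ - 0.4883i|10⟩ - 0.6441|11⟩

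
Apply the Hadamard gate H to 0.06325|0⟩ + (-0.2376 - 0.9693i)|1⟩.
(-0.1233 - 0.6854i)|0⟩ + (0.2127 + 0.6854i)|1⟩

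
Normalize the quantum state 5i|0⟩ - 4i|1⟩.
0.7809i|0⟩ - 0.6247i|1⟩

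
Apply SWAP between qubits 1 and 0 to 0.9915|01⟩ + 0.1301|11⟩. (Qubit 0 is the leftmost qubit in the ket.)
0.9915|10⟩ + 0.1301|11⟩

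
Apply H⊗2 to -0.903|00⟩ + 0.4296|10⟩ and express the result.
-0.2367|00⟩ - 0.2367|01⟩ - 0.6663|10⟩ - 0.6663|11⟩

H⊗2 gives amp(|y⟩) = (1/2) Σ_x (−1)^(x·y) amp(|x⟩), where x·y is the number of positions in which both x and y have a 1.
|00⟩: (-0.903 + 0.4296)/2 = -0.2367
|01⟩: (-0.903 + 0.4296)/2 = -0.2367
|10⟩: (-0.903 - 0.4296)/2 = -0.6663
|11⟩: (-0.903 - 0.4296)/2 = -0.6663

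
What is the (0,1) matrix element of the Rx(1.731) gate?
-0.7614i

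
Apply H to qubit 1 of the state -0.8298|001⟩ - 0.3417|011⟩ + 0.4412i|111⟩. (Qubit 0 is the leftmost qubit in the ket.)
-0.8284|001⟩ - 0.3451|011⟩ + 0.312i|101⟩ - 0.312i|111⟩

H on qubit 1 mixes each pair of kets that differ only in qubit 1: amplitudes (a, b) of (|…0…⟩, |…1…⟩) become ((a + b)/√2, (a − b)/√2). Kets absent from the input have amplitude 0.
(|001⟩, |011⟩): (a, b) = (-0.8298, -0.3417) → (-0.8284, -0.3451)
(|101⟩, |111⟩): (a, b) = (0, 0.4412i) → (0.312i, -0.312i)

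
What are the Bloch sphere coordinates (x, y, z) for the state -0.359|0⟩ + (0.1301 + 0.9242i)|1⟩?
(-0.09341, -0.6636, -0.7422)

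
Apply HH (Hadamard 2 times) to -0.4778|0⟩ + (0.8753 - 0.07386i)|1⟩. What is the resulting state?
-0.4778|0⟩ + (0.8753 - 0.07386i)|1⟩

H² = I, so an even number of Hadamards cancels: H^2 = I and the state is unchanged.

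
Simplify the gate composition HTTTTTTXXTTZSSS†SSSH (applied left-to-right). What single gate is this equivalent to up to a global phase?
X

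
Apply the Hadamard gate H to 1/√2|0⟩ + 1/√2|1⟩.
|0⟩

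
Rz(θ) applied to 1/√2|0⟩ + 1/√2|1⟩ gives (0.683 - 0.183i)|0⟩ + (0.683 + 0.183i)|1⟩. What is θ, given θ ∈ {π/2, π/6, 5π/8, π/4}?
π/6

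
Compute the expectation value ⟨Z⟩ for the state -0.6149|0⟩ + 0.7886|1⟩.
-0.2438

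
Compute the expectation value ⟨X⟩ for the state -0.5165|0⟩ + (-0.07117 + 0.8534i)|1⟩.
0.07352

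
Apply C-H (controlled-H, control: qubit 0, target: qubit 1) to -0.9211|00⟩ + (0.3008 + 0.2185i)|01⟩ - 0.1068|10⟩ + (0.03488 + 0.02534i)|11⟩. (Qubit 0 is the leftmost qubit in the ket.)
-0.9211|00⟩ + (0.3008 + 0.2185i)|01⟩ + (-0.05086 + 0.01792i)|10⟩ + (-0.1002 - 0.01792i)|11⟩

C-H leaves the control-|0⟩ kets |00⟩, |01⟩ unchanged and applies H to qubit 1 on the control-|1⟩ pair (|10⟩, |11⟩).
H = [[1/√2, 1/√2], [1/√2, -1/√2]].
With a = amp(|10⟩) = -0.1068 and b = amp(|11⟩) = (0.03488 + 0.02534i):
new amp(|10⟩) = (1/√2)·a + (1/√2)·b = (-0.05086 + 0.01792i)
new amp(|11⟩) = (1/√2)·a + (-1/√2)·b = (-0.1002 - 0.01792i)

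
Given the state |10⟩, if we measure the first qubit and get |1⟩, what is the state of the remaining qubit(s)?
|0⟩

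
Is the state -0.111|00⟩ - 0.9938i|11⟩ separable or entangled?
Entangled

Writing the state as a|00⟩ + b|01⟩ + c|10⟩ + d|11⟩, it is a product state iff ad − bc = 0.
Here (a, b, c, d) = (-0.111, 0, 0, -0.9938i): ad − bc = (-0.111)(-0.9938i) − (0)(0) = 0.1103i ≠ 0, so the state is entangled.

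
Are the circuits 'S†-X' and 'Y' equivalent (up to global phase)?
No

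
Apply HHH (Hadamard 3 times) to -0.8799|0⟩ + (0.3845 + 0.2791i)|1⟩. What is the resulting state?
(-0.3503 + 0.1974i)|0⟩ + (-0.8941 - 0.1974i)|1⟩

H² = I, so H^3 = H: a single Hadamard. With (a, b) = (-0.8799, (0.3845 + 0.2791i)), H gives ((a + b)/√2, (a − b)/√2) = ((-0.3503 + 0.1974i), (-0.8941 - 0.1974i)).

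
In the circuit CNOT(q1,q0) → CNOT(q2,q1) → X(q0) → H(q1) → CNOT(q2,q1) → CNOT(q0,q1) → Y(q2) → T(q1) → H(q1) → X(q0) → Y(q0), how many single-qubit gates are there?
7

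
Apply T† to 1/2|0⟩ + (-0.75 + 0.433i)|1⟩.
1/2|0⟩ + (-0.2242 + 0.8365i)|1⟩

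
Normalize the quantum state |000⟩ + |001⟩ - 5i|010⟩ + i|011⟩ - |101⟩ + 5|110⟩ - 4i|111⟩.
0.1195|000⟩ + 0.1195|001⟩ - 0.5976i|010⟩ + 0.1195i|011⟩ - 0.1195|101⟩ + 0.5976|110⟩ - 0.4781i|111⟩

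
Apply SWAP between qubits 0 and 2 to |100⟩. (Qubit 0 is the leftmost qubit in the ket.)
|001⟩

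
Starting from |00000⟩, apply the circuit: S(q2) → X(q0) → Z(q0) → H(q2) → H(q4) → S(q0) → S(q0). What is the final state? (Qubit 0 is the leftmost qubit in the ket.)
1/2|10000⟩ + 1/2|10001⟩ + 1/2|10100⟩ + 1/2|10101⟩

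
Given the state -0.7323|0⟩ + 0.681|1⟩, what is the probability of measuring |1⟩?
0.4638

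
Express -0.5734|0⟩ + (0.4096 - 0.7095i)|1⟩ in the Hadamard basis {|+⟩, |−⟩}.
(-0.1158 - 0.5017i)|+⟩ + (-0.6951 + 0.5017i)|−⟩

With |ψ⟩ = α|0⟩ + β|1⟩, the Hadamard-basis coefficients are ⟨+|ψ⟩ = (α + β)/√2 and ⟨−|ψ⟩ = (α − β)/√2.
Here α = -0.5734, β = (0.4096 - 0.7095i): (α + β)/√2 = (-0.1158 - 0.5017i), (α − β)/√2 = (-0.6951 + 0.5017i).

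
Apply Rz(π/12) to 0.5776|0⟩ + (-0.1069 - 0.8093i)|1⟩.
(0.5727 - 0.07539i)|0⟩ + (-0.0003506 - 0.8163i)|1⟩

Rz(π/12) = [[e^(−iθ/2), 0], [0, e^(iθ/2)]] with e^(±iθ/2) = cos(θ/2) ± i·sin(θ/2); θ = π/12, cos(θ/2) ≈ 0.991445, sin(θ/2) ≈ 0.130526.
With a = amp(|0⟩) = 0.5776 and b = amp(|1⟩) = (-0.1069 - 0.8093i):
new amp(|0⟩) = (0.991445 - 0.130526i)·a = (0.5727 - 0.07539i)
new amp(|1⟩) = (0.991445 + 0.130526i)·b = (-0.0003506 - 0.8163i)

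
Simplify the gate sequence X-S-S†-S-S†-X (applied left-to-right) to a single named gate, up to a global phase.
I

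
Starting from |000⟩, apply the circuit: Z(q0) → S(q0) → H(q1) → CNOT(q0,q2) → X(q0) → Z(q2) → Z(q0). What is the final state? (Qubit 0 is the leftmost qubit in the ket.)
-1/√2|100⟩ - 1/√2|110⟩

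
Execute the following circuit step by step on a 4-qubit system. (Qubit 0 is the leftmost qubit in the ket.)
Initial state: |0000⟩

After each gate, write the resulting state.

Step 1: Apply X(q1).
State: |0100⟩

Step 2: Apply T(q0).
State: |0100⟩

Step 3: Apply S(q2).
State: |0100⟩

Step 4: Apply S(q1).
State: i|0100⟩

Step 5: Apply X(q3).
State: i|0101⟩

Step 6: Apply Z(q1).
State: -i|0101⟩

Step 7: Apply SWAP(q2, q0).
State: -i|0101⟩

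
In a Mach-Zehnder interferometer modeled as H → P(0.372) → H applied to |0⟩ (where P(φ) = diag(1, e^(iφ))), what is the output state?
(0.9658 + 0.1817i)|0⟩ + (0.0342 - 0.1817i)|1⟩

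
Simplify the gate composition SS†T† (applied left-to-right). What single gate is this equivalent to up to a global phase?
T†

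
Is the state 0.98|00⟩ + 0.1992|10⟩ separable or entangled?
Separable

Writing the state as a|00⟩ + b|01⟩ + c|10⟩ + d|11⟩, it is a product state iff ad − bc = 0.
Here (a, b, c, d) = (0.98, 0, 0.1992, 0): ad − bc = (0.98)(0) − (0)(0.1992) = 0, so the state is separable.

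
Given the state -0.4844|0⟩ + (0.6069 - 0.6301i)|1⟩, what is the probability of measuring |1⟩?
0.7654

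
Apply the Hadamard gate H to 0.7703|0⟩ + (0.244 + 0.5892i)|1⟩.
(0.7172 + 0.4166i)|0⟩ + (0.3722 - 0.4166i)|1⟩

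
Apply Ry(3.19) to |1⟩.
-0.9997|0⟩ - 0.0242|1⟩

Ry(3.19) = [[cos(θ/2), −sin(θ/2)], [sin(θ/2), cos(θ/2)]]; θ = 3.19, cos(θ/2) ≈ -0.0242013, sin(θ/2) ≈ 0.999707.
With a = amp(|0⟩) = 0 and b = amp(|1⟩) = 1:
new amp(|0⟩) = (-0.0242013)·a + (-0.999707)·b = -0.9997
new amp(|1⟩) = (0.999707)·a + (-0.0242013)·b = -0.0242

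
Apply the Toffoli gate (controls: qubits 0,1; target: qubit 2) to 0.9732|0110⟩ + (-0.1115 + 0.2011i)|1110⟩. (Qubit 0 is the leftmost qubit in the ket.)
0.9732|0110⟩ + (-0.1115 + 0.2011i)|1100⟩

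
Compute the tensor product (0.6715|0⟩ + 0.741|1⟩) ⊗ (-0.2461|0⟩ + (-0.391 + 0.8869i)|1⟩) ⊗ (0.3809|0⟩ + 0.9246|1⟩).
-0.06295|000⟩ - 0.1528|001⟩ + (-0.1 + 0.2268i)|010⟩ + (-0.2428 + 0.5506i)|011⟩ - 0.06946|100⟩ - 0.1686|101⟩ + (-0.1104 + 0.2503i)|110⟩ + (-0.2679 + 0.6076i)|111⟩

amp(|b₁b₂…⟩) = product of the factor amplitudes for bits b₁, b₂, …; only kets whose every factor amplitude is nonzero survive.
|000⟩: (0.6715)(-0.2461)(0.3809) = -0.06295
|001⟩: (0.6715)(-0.2461)(0.9246) = -0.1528
|010⟩: (0.6715)(-0.391 + 0.8869i)(0.3809) = (-0.1 + 0.2268i)
|011⟩: (0.6715)(-0.391 + 0.8869i)(0.9246) = (-0.2428 + 0.5506i)
|100⟩: (0.741)(-0.2461)(0.3809) = -0.06946
|101⟩: (0.741)(-0.2461)(0.9246) = -0.1686
|110⟩: (0.741)(-0.391 + 0.8869i)(0.3809) = (-0.1104 + 0.2503i)
|111⟩: (0.741)(-0.391 + 0.8869i)(0.9246) = (-0.2679 + 0.6076i)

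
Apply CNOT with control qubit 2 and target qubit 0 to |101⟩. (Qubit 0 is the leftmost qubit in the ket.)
|001⟩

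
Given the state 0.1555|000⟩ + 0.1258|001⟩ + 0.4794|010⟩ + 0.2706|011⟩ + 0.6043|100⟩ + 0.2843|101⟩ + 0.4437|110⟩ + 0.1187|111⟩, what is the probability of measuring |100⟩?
0.3652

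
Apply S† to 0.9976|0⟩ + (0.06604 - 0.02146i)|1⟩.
0.9976|0⟩ + (-0.02146 - 0.06604i)|1⟩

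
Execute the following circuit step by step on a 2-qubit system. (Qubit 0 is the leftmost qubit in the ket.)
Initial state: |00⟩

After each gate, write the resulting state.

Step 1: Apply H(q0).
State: 1/√2|00⟩ + 1/√2|10⟩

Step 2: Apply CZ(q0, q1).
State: 1/√2|00⟩ + 1/√2|10⟩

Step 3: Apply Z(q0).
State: 1/√2|00⟩ - 1/√2|10⟩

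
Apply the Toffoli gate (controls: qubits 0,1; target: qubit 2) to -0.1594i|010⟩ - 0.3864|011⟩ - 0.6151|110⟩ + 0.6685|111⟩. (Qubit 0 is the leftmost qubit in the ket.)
-0.1594i|010⟩ - 0.3864|011⟩ + 0.6685|110⟩ - 0.6151|111⟩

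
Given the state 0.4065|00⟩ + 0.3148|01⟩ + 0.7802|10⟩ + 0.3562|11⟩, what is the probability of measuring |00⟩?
0.1652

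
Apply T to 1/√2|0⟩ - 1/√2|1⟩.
1/√2|0⟩ + (-1/2 - (1/2)i)|1⟩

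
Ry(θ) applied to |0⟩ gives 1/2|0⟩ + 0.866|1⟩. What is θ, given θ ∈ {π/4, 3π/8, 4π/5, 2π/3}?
2π/3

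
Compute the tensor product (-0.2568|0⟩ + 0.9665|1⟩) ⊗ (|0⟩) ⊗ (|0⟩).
-0.2568|000⟩ + 0.9665|100⟩

amp(|b₁b₂…⟩) = product of the factor amplitudes for bits b₁, b₂, …; only kets whose every factor amplitude is nonzero survive.
|000⟩: (-0.2568)(1)(1) = -0.2568
|100⟩: (0.9665)(1)(1) = 0.9665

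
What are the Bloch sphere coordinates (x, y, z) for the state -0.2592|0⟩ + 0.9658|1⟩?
(-0.5007, 0, -0.8656)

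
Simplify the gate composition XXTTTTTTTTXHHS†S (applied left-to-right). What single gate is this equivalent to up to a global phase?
X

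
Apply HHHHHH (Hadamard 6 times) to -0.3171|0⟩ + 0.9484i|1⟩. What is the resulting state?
-0.3171|0⟩ + 0.9484i|1⟩

H² = I, so an even number of Hadamards cancels: H^6 = I and the state is unchanged.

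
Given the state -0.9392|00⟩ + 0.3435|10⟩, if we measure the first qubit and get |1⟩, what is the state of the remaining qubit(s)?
|0⟩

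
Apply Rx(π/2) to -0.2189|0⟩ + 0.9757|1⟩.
(-0.1548 - 0.6899i)|0⟩ + (0.6899 + 0.1548i)|1⟩

Rx(π/2) = [[cos(θ/2), −i·sin(θ/2)], [−i·sin(θ/2), cos(θ/2)]]; θ = π/2, cos(θ/2) ≈ 0.707107, sin(θ/2) ≈ 0.707107.
With a = amp(|0⟩) = -0.2189 and b = amp(|1⟩) = 0.9757:
new amp(|0⟩) = (0.707107)·a + (-0.707107i)·b = (-0.1548 - 0.6899i)
new amp(|1⟩) = (-0.707107i)·a + (0.707107)·b = (0.6899 + 0.1548i)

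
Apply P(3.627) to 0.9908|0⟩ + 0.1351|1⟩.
0.9908|0⟩ + (-0.1195 - 0.06303i)|1⟩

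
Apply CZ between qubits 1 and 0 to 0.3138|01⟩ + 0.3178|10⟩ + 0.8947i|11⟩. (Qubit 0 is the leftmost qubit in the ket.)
0.3138|01⟩ + 0.3178|10⟩ - 0.8947i|11⟩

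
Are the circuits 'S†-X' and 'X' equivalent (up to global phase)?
No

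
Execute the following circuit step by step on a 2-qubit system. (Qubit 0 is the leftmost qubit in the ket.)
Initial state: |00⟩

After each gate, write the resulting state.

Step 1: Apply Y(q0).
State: i|10⟩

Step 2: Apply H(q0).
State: (1/√2)i|00⟩ - (1/√2)i|10⟩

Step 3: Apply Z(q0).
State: (1/√2)i|00⟩ + (1/√2)i|10⟩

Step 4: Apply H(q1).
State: (1/2)i|00⟩ + (1/2)i|01⟩ + (1/2)i|10⟩ + (1/2)i|11⟩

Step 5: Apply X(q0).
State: (1/2)i|00⟩ + (1/2)i|01⟩ + (1/2)i|10⟩ + (1/2)i|11⟩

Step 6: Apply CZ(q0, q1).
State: (1/2)i|00⟩ + (1/2)i|01⟩ + (1/2)i|10⟩ - (1/2)i|11⟩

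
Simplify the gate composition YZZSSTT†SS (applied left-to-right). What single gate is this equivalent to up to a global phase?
Y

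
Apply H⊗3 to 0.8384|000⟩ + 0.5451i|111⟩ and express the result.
(0.2964 + 0.1927i)|000⟩ + (0.2964 - 0.1927i)|001⟩ + (0.2964 - 0.1927i)|010⟩ + (0.2964 + 0.1927i)|011⟩ + (0.2964 - 0.1927i)|100⟩ + (0.2964 + 0.1927i)|101⟩ + (0.2964 + 0.1927i)|110⟩ + (0.2964 - 0.1927i)|111⟩

H⊗3 gives amp(|y⟩) = (1/2√2) Σ_x (−1)^(x·y) amp(|x⟩), where x·y is the number of positions in which both x and y have a 1.
|000⟩: (0.8384 + 0.5451i)/(2√2) = (0.2964 + 0.1927i)
|001⟩: (0.8384 - 0.5451i)/(2√2) = (0.2964 - 0.1927i)
|010⟩: (0.8384 - 0.5451i)/(2√2) = (0.2964 - 0.1927i)
|011⟩: (0.8384 + 0.5451i)/(2√2) = (0.2964 + 0.1927i)
|100⟩: (0.8384 - 0.5451i)/(2√2) = (0.2964 - 0.1927i)
|101⟩: (0.8384 + 0.5451i)/(2√2) = (0.2964 + 0.1927i)
|110⟩: (0.8384 + 0.5451i)/(2√2) = (0.2964 + 0.1927i)
|111⟩: (0.8384 - 0.5451i)/(2√2) = (0.2964 - 0.1927i)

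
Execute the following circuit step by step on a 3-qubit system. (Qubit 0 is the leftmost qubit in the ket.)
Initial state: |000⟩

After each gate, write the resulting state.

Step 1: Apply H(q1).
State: 1/√2|000⟩ + 1/√2|010⟩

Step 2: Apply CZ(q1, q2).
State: 1/√2|000⟩ + 1/√2|010⟩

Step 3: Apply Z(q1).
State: 1/√2|000⟩ - 1/√2|010⟩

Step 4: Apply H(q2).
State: 1/2|000⟩ + 1/2|001⟩ - 1/2|010⟩ - 1/2|011⟩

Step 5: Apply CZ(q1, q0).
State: 1/2|000⟩ + 1/2|001⟩ - 1/2|010⟩ - 1/2|011⟩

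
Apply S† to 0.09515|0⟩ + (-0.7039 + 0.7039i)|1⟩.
0.09515|0⟩ + (0.7039 + 0.7039i)|1⟩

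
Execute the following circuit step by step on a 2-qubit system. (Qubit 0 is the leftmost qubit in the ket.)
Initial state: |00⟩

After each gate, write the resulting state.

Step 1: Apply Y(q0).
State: i|10⟩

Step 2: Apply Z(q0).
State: -i|10⟩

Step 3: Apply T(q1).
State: -i|10⟩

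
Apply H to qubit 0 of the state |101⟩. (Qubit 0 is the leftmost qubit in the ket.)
1/√2|001⟩ - 1/√2|101⟩

H on qubit 0 mixes each pair of kets that differ only in qubit 0: amplitudes (a, b) of (|…0…⟩, |…1…⟩) become ((a + b)/√2, (a − b)/√2). Kets absent from the input have amplitude 0.
(|001⟩, |101⟩): (a, b) = (0, 1) → (1/√2, -1/√2)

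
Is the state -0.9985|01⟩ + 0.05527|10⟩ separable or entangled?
Entangled

Writing the state as a|00⟩ + b|01⟩ + c|10⟩ + d|11⟩, it is a product state iff ad − bc = 0.
Here (a, b, c, d) = (0, -0.9985, 0.05527, 0): ad − bc = (0)(0) − (-0.9985)(0.05527) = 0.05519 ≠ 0, so the state is entangled.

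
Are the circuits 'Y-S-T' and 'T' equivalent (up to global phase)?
No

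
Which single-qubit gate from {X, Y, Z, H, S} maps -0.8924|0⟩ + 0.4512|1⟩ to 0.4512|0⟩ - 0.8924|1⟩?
X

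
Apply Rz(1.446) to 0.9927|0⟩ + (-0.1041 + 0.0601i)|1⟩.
(0.7444 - 0.6568i)|0⟩ + (-0.1178 - 0.02381i)|1⟩

Rz(1.446) = [[e^(−iθ/2), 0], [0, e^(iθ/2)]] with e^(±iθ/2) = cos(θ/2) ± i·sin(θ/2); θ = 1.446, cos(θ/2) ≈ 0.749824, sin(θ/2) ≈ 0.661637.
With a = amp(|0⟩) = 0.9927 and b = amp(|1⟩) = (-0.1041 + 0.0601i):
new amp(|0⟩) = (0.749824 - 0.661637i)·a = (0.7444 - 0.6568i)
new amp(|1⟩) = (0.749824 + 0.661637i)·b = (-0.1178 - 0.02381i)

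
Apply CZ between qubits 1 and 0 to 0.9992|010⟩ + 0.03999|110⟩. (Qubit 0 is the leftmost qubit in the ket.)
0.9992|010⟩ - 0.03999|110⟩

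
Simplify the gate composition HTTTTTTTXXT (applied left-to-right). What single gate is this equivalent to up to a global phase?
H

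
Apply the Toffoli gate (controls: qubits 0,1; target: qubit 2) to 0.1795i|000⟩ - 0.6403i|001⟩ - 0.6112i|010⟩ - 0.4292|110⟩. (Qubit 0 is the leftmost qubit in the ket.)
0.1795i|000⟩ - 0.6403i|001⟩ - 0.6112i|010⟩ - 0.4292|111⟩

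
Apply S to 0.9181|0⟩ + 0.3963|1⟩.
0.9181|0⟩ + 0.3963i|1⟩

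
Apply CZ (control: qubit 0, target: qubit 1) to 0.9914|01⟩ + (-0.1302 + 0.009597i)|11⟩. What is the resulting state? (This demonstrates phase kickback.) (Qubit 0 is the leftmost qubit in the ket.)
0.9914|01⟩ + (0.1302 - 0.009597i)|11⟩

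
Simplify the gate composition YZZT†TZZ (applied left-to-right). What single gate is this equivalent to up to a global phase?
Y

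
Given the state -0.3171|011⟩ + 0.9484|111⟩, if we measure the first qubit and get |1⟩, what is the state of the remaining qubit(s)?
|11⟩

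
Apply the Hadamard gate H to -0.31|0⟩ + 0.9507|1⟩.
0.453|0⟩ - 0.8914|1⟩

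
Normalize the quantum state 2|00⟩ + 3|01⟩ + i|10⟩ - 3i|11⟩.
0.417|00⟩ + 0.6255|01⟩ + 0.2085i|10⟩ - 0.6255i|11⟩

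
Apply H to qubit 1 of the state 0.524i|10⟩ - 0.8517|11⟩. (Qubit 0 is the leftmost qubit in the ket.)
(-0.6022 + 0.3705i)|10⟩ + (0.6022 + 0.3705i)|11⟩

H on qubit 1 mixes each pair of kets that differ only in qubit 1: amplitudes (a, b) of (|…0…⟩, |…1…⟩) become ((a + b)/√2, (a − b)/√2). Kets absent from the input have amplitude 0.
(|10⟩, |11⟩): (a, b) = (0.524i, -0.8517) → ((-0.6022 + 0.3705i), (0.6022 + 0.3705i))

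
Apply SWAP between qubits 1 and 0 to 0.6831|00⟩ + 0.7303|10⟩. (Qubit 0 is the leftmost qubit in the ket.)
0.6831|00⟩ + 0.7303|01⟩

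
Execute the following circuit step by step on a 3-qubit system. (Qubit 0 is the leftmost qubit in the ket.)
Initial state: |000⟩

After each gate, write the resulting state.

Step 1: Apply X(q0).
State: |100⟩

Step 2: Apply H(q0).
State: 1/√2|000⟩ - 1/√2|100⟩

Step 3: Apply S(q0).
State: 1/√2|000⟩ - (1/√2)i|100⟩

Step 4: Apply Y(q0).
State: -1/√2|000⟩ + (1/√2)i|100⟩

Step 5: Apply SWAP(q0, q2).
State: -1/√2|000⟩ + (1/√2)i|001⟩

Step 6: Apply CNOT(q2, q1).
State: -1/√2|000⟩ + (1/√2)i|011⟩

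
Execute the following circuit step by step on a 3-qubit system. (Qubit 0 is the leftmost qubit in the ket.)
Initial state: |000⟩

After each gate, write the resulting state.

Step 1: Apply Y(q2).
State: i|001⟩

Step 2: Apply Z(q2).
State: -i|001⟩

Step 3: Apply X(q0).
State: -i|101⟩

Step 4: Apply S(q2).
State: |101⟩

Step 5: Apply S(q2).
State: i|101⟩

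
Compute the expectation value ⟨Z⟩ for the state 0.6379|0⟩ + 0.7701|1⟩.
-0.1861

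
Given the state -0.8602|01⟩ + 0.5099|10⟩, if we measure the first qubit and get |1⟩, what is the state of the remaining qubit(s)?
|0⟩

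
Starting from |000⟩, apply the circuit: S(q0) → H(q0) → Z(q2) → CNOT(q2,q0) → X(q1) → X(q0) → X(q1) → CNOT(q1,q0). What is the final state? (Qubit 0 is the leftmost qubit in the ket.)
1/√2|000⟩ + 1/√2|100⟩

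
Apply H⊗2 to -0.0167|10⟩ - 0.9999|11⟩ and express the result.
-0.5083|00⟩ + 0.4916|01⟩ + 0.5083|10⟩ - 0.4916|11⟩

H⊗2 gives amp(|y⟩) = (1/2) Σ_x (−1)^(x·y) amp(|x⟩), where x·y is the number of positions in which both x and y have a 1.
|00⟩: (-0.0167 - 0.9999)/2 = -0.5083
|01⟩: (-0.0167 + 0.9999)/2 = 0.4916
|10⟩: (0.0167 + 0.9999)/2 = 0.5083
|11⟩: (0.0167 - 0.9999)/2 = -0.4916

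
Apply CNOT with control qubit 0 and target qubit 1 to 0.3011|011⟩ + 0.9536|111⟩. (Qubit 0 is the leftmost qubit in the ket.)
0.3011|011⟩ + 0.9536|101⟩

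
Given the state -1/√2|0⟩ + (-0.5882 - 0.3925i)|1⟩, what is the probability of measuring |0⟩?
1/2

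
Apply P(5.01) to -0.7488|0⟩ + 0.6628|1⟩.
-0.7488|0⟩ + (0.1944 - 0.6337i)|1⟩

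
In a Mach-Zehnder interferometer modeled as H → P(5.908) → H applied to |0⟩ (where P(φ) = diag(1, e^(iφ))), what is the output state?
(0.9652 - 0.1832i)|0⟩ + (0.03478 + 0.1832i)|1⟩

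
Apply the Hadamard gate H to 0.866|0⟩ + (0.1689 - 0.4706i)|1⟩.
(0.7318 - 0.3328i)|0⟩ + (0.4929 + 0.3328i)|1⟩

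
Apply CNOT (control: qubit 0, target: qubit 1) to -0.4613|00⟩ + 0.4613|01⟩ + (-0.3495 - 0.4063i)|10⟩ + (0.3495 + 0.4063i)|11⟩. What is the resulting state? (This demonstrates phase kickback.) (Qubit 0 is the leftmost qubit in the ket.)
-0.4613|00⟩ + 0.4613|01⟩ + (0.3495 + 0.4063i)|10⟩ + (-0.3495 - 0.4063i)|11⟩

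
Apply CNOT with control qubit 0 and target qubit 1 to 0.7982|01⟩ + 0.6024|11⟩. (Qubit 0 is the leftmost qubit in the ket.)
0.7982|01⟩ + 0.6024|10⟩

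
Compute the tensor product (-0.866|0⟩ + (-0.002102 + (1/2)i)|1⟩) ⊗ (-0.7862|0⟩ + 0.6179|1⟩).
0.6808|00⟩ - 0.5351|01⟩ + (0.001653 - 0.3931i)|10⟩ + (-0.001299 + 0.309i)|11⟩

amp(|b₁b₂…⟩) = product of the factor amplitudes for bits b₁, b₂, …; only kets whose every factor amplitude is nonzero survive.
|00⟩: (-0.866)(-0.7862) = 0.6808
|01⟩: (-0.866)(0.6179) = -0.5351
|10⟩: (-0.002102 + (1/2)i)(-0.7862) = (0.001653 - 0.3931i)
|11⟩: (-0.002102 + (1/2)i)(0.6179) = (-0.001299 + 0.309i)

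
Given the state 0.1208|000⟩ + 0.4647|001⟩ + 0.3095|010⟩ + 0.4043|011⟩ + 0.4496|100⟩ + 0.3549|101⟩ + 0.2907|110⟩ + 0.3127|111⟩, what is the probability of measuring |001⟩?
0.2159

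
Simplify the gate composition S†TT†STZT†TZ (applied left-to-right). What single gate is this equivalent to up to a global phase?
T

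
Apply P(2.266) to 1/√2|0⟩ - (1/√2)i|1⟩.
1/√2|0⟩ + (0.543 + 0.4529i)|1⟩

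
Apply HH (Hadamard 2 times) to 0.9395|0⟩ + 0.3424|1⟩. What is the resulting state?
0.9395|0⟩ + 0.3424|1⟩

H² = I, so an even number of Hadamards cancels: H^2 = I and the state is unchanged.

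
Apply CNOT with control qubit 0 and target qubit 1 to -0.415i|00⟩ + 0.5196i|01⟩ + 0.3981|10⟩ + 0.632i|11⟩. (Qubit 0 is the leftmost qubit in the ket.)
-0.415i|00⟩ + 0.5196i|01⟩ + 0.632i|10⟩ + 0.3981|11⟩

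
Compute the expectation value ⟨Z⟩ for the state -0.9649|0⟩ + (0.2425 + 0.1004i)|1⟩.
0.8621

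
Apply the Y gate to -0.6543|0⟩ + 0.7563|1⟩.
-0.7563i|0⟩ - 0.6543i|1⟩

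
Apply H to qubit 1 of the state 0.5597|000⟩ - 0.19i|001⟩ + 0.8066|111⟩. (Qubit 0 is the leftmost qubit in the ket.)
0.3958|000⟩ - 0.1344i|001⟩ + 0.3958|010⟩ - 0.1344i|011⟩ + 0.5704|101⟩ - 0.5704|111⟩

H on qubit 1 mixes each pair of kets that differ only in qubit 1: amplitudes (a, b) of (|…0…⟩, |…1…⟩) become ((a + b)/√2, (a − b)/√2). Kets absent from the input have amplitude 0.
(|000⟩, |010⟩): (a, b) = (0.5597, 0) → (0.3958, 0.3958)
(|001⟩, |011⟩): (a, b) = (-0.19i, 0) → (-0.1344i, -0.1344i)
(|101⟩, |111⟩): (a, b) = (0, 0.8066) → (0.5704, -0.5704)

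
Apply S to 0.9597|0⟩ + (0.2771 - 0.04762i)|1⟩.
0.9597|0⟩ + (0.04762 + 0.2771i)|1⟩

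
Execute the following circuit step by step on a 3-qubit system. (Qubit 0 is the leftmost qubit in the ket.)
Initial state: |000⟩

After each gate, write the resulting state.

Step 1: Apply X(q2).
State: |001⟩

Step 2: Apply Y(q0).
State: i|101⟩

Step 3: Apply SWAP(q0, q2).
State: i|101⟩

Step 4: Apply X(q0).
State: i|001⟩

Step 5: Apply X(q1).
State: i|011⟩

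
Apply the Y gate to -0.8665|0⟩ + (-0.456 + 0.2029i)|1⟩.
(0.2029 + 0.456i)|0⟩ - 0.8665i|1⟩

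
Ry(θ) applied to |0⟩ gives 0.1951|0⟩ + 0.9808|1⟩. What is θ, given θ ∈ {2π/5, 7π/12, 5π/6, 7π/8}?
7π/8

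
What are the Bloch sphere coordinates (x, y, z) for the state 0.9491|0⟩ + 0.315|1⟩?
(0.5979, 0, 0.8016)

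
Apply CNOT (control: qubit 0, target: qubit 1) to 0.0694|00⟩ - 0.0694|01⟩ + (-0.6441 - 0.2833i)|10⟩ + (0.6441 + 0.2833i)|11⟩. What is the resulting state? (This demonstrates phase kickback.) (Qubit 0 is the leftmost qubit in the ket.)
0.0694|00⟩ - 0.0694|01⟩ + (0.6441 + 0.2833i)|10⟩ + (-0.6441 - 0.2833i)|11⟩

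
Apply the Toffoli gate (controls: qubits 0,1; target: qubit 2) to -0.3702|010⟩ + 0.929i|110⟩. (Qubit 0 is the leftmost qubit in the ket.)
-0.3702|010⟩ + 0.929i|111⟩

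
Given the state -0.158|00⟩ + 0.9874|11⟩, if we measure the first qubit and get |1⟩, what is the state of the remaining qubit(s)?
|1⟩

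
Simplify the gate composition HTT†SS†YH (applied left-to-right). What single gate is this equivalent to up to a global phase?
Y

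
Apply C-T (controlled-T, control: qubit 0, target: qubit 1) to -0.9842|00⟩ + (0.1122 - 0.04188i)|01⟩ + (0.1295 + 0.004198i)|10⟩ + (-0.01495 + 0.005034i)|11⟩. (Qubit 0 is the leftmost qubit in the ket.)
-0.9842|00⟩ + (0.1122 - 0.04188i)|01⟩ + (0.1295 + 0.004198i)|10⟩ + (-0.01413 - 0.007012i)|11⟩

C-T leaves the control-|0⟩ kets |00⟩, |01⟩ unchanged and applies T to qubit 1 on the control-|1⟩ pair (|10⟩, |11⟩).
T = [[1, 0], [0, (1/√2 + (1/√2)i)]].
With a = amp(|10⟩) = (0.1295 + 0.004198i) and b = amp(|11⟩) = (-0.01495 + 0.005034i):
new amp(|10⟩) = (1)·a = (0.1295 + 0.004198i)
new amp(|11⟩) = (1/√2 + (1/√2)i)·b = (-0.01413 - 0.007012i)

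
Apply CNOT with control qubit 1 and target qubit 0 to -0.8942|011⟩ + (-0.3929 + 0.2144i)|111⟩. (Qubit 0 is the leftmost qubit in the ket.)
(-0.3929 + 0.2144i)|011⟩ - 0.8942|111⟩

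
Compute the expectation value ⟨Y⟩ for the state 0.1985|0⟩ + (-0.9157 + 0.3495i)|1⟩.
0.1388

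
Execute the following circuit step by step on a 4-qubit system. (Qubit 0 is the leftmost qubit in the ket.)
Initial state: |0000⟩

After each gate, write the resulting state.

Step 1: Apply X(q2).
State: |0010⟩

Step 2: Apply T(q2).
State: (1/√2 + (1/√2)i)|0010⟩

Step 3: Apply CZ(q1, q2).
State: (1/√2 + (1/√2)i)|0010⟩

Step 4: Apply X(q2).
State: (1/√2 + (1/√2)i)|0000⟩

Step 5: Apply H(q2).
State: (1/2 + (1/2)i)|0000⟩ + (1/2 + (1/2)i)|0010⟩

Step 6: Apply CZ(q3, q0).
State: (1/2 + (1/2)i)|0000⟩ + (1/2 + (1/2)i)|0010⟩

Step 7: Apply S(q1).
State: (1/2 + (1/2)i)|0000⟩ + (1/2 + (1/2)i)|0010⟩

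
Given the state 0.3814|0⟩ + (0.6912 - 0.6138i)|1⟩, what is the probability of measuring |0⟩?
0.1455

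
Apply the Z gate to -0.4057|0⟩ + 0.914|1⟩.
-0.4057|0⟩ - 0.914|1⟩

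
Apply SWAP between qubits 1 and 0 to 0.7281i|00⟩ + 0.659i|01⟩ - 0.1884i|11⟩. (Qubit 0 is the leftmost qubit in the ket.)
0.7281i|00⟩ + 0.659i|10⟩ - 0.1884i|11⟩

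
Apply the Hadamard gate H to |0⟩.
1/√2|0⟩ + 1/√2|1⟩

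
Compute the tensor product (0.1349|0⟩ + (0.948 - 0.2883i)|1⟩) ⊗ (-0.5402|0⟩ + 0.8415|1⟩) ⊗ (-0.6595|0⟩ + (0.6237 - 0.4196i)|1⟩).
0.04806|000⟩ + (-0.04545 + 0.03058i)|001⟩ - 0.07487|010⟩ + (0.0708 - 0.04763i)|011⟩ + (0.3377 - 0.1027i)|100⟩ + (-0.2541 + 0.312i)|101⟩ + (-0.5261 + 0.16i)|110⟩ + (0.3958 - 0.486i)|111⟩

amp(|b₁b₂…⟩) = product of the factor amplitudes for bits b₁, b₂, …; only kets whose every factor amplitude is nonzero survive.
|000⟩: (0.1349)(-0.5402)(-0.6595) = 0.04806
|001⟩: (0.1349)(-0.5402)(0.6237 - 0.4196i) = (-0.04545 + 0.03058i)
|010⟩: (0.1349)(0.8415)(-0.6595) = -0.07487
|011⟩: (0.1349)(0.8415)(0.6237 - 0.4196i) = (0.0708 - 0.04763i)
|100⟩: (0.948 - 0.2883i)(-0.5402)(-0.6595) = (0.3377 - 0.1027i)
|101⟩: (0.948 - 0.2883i)(-0.5402)(0.6237 - 0.4196i) = (-0.2541 + 0.312i)
|110⟩: (0.948 - 0.2883i)(0.8415)(-0.6595) = (-0.5261 + 0.16i)
|111⟩: (0.948 - 0.2883i)(0.8415)(0.6237 - 0.4196i) = (0.3958 - 0.486i)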